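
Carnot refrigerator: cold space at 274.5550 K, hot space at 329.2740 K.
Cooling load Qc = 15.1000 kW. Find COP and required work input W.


COP = 274.5550 / 54.7190 = 5.0175
W = 15.1000 / 5.0175 = 3.0094 kW

COP = 5.0175, W = 3.0094 kW


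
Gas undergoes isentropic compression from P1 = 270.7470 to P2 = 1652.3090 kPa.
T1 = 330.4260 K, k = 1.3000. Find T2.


(k-1)/k = 0.2308
(P2/P1)^exp = 1.5180
T2 = 330.4260 * 1.5180 = 501.5911 K

501.5911 K


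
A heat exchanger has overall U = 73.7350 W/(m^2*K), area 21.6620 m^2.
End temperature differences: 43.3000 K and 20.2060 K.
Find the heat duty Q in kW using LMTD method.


LMTD = 30.3002 K
Q = 73.7350 * 21.6620 * 30.3002 = 48396.9298 W = 48.3969 kW

48.3969 kW


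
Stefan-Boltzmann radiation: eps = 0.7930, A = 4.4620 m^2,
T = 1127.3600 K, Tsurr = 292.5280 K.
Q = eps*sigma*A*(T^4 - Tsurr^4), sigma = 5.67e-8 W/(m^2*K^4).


T^4 = 1.6153e+12
Tsurr^4 = 7.3227e+09
Q = 0.7930 * 5.67e-8 * 4.4620 * 1.6080e+12 = 322598.9971 W

322598.9971 W


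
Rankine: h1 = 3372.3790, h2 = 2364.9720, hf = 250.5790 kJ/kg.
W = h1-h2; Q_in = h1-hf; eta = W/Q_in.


W = 1007.4070 kJ/kg
Q_in = 3121.8000 kJ/kg
eta = 0.3227 = 32.2701%

eta = 32.2701%


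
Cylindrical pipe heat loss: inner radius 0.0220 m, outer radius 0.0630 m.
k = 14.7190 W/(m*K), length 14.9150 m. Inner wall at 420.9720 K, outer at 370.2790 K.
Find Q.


dT = 50.6930 K
ln(ro/ri) = 1.0521
Q = 2*pi*14.7190*14.9150*50.6930 / 1.0521 = 66462.3348 W

66462.3348 W


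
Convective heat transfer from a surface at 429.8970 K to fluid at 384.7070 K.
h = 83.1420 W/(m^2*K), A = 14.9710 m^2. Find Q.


dT = 45.1900 K
Q = 83.1420 * 14.9710 * 45.1900 = 56248.8463 W

56248.8463 W


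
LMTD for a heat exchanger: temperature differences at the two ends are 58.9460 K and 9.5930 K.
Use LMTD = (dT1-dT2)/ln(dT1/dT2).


dT1/dT2 = 6.1447
ln(dT1/dT2) = 1.8156
LMTD = 49.3530 / 1.8156 = 27.1829 K

27.1829 K


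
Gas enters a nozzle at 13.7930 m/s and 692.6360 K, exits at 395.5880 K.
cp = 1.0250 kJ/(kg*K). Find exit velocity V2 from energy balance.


dT = 297.0480 K
2*cp*1000*dT = 608948.4000
V1^2 = 190.2468
V2 = sqrt(609138.6468) = 780.4733 m/s

780.4733 m/s


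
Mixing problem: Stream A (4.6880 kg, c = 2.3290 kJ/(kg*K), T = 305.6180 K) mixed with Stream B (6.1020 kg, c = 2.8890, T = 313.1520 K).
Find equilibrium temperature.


num = 8857.3007
den = 28.5470
Tf = 310.2705 K

310.2705 K


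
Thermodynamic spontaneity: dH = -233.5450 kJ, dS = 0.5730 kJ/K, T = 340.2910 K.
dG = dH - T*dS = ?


T*dS = 340.2910 * 0.5730 = 194.9867 kJ
dG = -233.5450 - 194.9867 = -428.5317 kJ (spontaneous)

dG = -428.5317 kJ, spontaneous


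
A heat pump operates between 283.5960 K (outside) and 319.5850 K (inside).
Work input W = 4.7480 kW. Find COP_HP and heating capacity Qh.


COP = 319.5850 / 35.9890 = 8.8801
Qh = 8.8801 * 4.7480 = 42.1626 kW

COP = 8.8801, Qh = 42.1626 kW


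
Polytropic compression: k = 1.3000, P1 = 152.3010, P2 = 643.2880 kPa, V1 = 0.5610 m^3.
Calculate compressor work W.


(k-1)/k = 0.2308
(P2/P1)^exp = 1.3944
W = 4.3333 * 152.3010 * 0.5610 * (1.3944 - 1) = 146.0307 kJ

146.0307 kJ


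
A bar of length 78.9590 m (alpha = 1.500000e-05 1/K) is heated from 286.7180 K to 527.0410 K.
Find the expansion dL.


dT = 240.3230 K
dL = 1.500000e-05 * 78.9590 * 240.3230 = 0.284635 m
L_final = 79.243635 m

dL = 0.284635 m


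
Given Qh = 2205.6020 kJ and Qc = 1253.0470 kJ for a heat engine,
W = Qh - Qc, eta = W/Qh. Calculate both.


W = 2205.6020 - 1253.0470 = 952.5550 kJ
eta = 952.5550 / 2205.6020 = 0.4319 = 43.1880%

W = 952.5550 kJ, eta = 43.1880%


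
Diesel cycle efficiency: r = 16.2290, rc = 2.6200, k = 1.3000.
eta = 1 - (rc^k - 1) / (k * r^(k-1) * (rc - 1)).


r^(k-1) = 2.3072
rc^k = 3.4978
eta = 0.4859 = 48.5948%

48.5948%


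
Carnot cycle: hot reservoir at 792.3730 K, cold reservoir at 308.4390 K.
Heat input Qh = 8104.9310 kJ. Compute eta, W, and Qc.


eta = 1 - 308.4390/792.3730 = 0.6107
W = 0.6107 * 8104.9310 = 4950.0067 kJ
Qc = 8104.9310 - 4950.0067 = 3154.9243 kJ

eta = 61.0740%, W = 4950.0067 kJ, Qc = 3154.9243 kJ


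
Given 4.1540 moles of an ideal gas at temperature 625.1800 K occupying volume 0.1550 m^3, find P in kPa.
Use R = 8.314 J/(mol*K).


P = nRT/V = 4.1540 * 8.314 * 625.1800 / 0.1550
= 21591.4390 / 0.1550 = 139299.6067 Pa = 139.2996 kPa

139.2996 kPa


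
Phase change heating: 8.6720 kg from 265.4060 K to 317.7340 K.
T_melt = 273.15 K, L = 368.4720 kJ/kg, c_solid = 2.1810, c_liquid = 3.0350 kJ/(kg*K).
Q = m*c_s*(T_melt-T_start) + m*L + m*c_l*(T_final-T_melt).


Q1 (sensible, solid) = 8.6720 * 2.1810 * 7.7440 = 146.4672 kJ
Q2 (latent) = 8.6720 * 368.4720 = 3195.3892 kJ
Q3 (sensible, liquid) = 8.6720 * 3.0350 * 44.5840 = 1173.4295 kJ
Q_total = 4515.2858 kJ

4515.2858 kJ


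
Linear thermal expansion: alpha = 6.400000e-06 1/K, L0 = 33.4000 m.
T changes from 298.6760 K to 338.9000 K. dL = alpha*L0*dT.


dT = 40.2240 K
dL = 6.400000e-06 * 33.4000 * 40.2240 = 0.008598 m
L_final = 33.408598 m

dL = 0.008598 m


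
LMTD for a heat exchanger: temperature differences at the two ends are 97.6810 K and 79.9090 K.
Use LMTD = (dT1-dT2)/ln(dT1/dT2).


dT1/dT2 = 1.2224
ln(dT1/dT2) = 0.2008
LMTD = 17.7720 / 0.2008 = 88.4978 K

88.4978 K


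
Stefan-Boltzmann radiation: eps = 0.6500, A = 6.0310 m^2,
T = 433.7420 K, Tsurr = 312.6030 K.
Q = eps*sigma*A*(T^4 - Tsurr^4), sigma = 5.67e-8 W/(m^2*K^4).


T^4 = 3.5394e+10
Tsurr^4 = 9.5493e+09
Q = 0.6500 * 5.67e-8 * 6.0310 * 2.5844e+10 = 5744.4935 W

5744.4935 W


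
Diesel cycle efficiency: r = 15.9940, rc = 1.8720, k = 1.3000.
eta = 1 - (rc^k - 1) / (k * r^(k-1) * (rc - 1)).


r^(k-1) = 2.2971
rc^k = 2.2594
eta = 0.5164 = 51.6357%

51.6357%


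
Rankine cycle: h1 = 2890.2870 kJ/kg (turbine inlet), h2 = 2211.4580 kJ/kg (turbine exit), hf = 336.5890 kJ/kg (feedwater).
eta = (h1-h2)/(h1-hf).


W = 678.8290 kJ/kg
Q_in = 2553.6980 kJ/kg
eta = 0.2658 = 26.5822%

eta = 26.5822%


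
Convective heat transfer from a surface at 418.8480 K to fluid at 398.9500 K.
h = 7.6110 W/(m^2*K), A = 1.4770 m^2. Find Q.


dT = 19.8980 K
Q = 7.6110 * 1.4770 * 19.8980 = 223.6823 W

223.6823 W


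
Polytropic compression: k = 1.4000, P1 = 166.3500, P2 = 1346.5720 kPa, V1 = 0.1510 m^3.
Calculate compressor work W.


(k-1)/k = 0.2857
(P2/P1)^exp = 1.8176
W = 3.5000 * 166.3500 * 0.1510 * (1.8176 - 1) = 71.8762 kJ

71.8762 kJ


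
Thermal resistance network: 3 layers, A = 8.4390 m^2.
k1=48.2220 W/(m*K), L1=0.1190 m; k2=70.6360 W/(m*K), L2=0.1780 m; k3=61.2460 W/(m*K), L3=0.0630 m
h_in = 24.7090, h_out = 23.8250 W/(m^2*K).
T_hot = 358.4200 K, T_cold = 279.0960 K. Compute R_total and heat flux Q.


R_conv_in = 1/(24.7090*8.4390) = 0.0048
R_1 = 0.1190/(48.2220*8.4390) = 0.0003
R_2 = 0.1780/(70.6360*8.4390) = 0.0003
R_3 = 0.0630/(61.2460*8.4390) = 0.0001
R_conv_out = 1/(23.8250*8.4390) = 0.0050
R_total = 0.0105 K/W
Q = 79.3240 / 0.0105 = 7567.4211 W

R_total = 0.0105 K/W, Q = 7567.4211 W


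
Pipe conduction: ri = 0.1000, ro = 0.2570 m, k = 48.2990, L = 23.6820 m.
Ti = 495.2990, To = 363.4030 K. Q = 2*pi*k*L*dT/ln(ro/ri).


dT = 131.8960 K
ln(ro/ri) = 0.9439
Q = 2*pi*48.2990*23.6820*131.8960 / 0.9439 = 1004244.1463 W

1004244.1463 W


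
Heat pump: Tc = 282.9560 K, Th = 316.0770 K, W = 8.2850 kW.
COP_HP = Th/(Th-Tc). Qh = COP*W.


COP = 316.0770 / 33.1210 = 9.5431
Qh = 9.5431 * 8.2850 = 79.0646 kW

COP = 9.5431, Qh = 79.0646 kW


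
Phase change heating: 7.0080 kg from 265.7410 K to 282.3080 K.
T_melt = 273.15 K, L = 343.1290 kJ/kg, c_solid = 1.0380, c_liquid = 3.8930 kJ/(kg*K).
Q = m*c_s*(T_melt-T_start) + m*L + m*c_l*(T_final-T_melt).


Q1 (sensible, solid) = 7.0080 * 1.0380 * 7.4090 = 53.8953 kJ
Q2 (latent) = 7.0080 * 343.1290 = 2404.6480 kJ
Q3 (sensible, liquid) = 7.0080 * 3.8930 * 9.1580 = 249.8499 kJ
Q_total = 2708.3932 kJ

2708.3932 kJ


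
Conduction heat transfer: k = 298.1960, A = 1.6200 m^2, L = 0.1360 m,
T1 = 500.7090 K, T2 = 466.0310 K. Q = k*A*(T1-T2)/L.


dT = 34.6780 K
Q = 298.1960 * 1.6200 * 34.6780 / 0.1360 = 123177.6635 W

123177.6635 W


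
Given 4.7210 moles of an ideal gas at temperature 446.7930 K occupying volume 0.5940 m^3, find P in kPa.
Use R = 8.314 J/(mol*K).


P = nRT/V = 4.7210 * 8.314 * 446.7930 / 0.5940
= 17536.8013 / 0.5940 = 29523.2345 Pa = 29.5232 kPa

29.5232 kPa


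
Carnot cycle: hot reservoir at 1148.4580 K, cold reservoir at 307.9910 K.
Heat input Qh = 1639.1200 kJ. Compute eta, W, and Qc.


eta = 1 - 307.9910/1148.4580 = 0.7318
W = 0.7318 * 1639.1200 = 1199.5443 kJ
Qc = 1639.1200 - 1199.5443 = 439.5757 kJ

eta = 73.1822%, W = 1199.5443 kJ, Qc = 439.5757 kJ


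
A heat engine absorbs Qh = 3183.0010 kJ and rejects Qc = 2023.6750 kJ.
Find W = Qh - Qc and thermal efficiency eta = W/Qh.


W = 3183.0010 - 2023.6750 = 1159.3260 kJ
eta = 1159.3260 / 3183.0010 = 0.3642 = 36.4224%

W = 1159.3260 kJ, eta = 36.4224%


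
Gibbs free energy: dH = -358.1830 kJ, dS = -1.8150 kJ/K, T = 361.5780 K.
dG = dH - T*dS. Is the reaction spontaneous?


T*dS = 361.5780 * -1.8150 = -656.2641 kJ
dG = -358.1830 + 656.2641 = 298.0811 kJ (non-spontaneous)

dG = 298.0811 kJ, non-spontaneous


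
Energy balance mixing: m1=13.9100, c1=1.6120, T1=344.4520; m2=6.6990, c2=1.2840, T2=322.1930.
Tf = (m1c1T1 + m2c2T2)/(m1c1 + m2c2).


num = 10494.9679
den = 31.0244
Tf = 338.2807 K

338.2807 K


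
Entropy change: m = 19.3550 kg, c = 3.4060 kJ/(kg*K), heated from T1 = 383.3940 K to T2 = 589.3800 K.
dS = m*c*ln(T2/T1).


T2/T1 = 1.5373
ln(T2/T1) = 0.4300
dS = 19.3550 * 3.4060 * 0.4300 = 28.3475 kJ/K

28.3475 kJ/K


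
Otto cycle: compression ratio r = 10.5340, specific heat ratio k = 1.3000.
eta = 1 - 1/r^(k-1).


r^(k-1) = 2.0266
eta = 1 - 1/2.0266 = 0.5066 = 50.6574%

50.6574%


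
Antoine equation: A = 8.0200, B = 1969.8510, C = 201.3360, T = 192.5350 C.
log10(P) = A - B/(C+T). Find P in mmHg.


C+T = 393.8710
B/(C+T) = 5.0013
log10(P) = 8.0200 - 5.0013 = 3.0187
P = 10^3.0187 = 1044.0967 mmHg

1044.0967 mmHg


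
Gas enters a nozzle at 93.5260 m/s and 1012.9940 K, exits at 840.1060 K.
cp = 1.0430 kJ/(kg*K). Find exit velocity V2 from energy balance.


dT = 172.8880 K
2*cp*1000*dT = 360644.3680
V1^2 = 8747.1127
V2 = sqrt(369391.4807) = 607.7758 m/s

607.7758 m/s


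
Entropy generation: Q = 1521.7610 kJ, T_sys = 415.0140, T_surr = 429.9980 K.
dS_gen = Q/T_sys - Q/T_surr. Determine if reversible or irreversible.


dS_sys = 1521.7610/415.0140 = 3.6668 kJ/K
dS_surr = -1521.7610/429.9980 = -3.5390 kJ/K
dS_gen = 3.6668 - 3.5390 = 0.1278 kJ/K (irreversible)

dS_gen = 0.1278 kJ/K, irreversible


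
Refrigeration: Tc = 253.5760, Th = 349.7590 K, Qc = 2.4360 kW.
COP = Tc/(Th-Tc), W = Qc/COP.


COP = 253.5760 / 96.1830 = 2.6364
W = 2.4360 / 2.6364 = 0.9240 kW

COP = 2.6364, W = 0.9240 kW


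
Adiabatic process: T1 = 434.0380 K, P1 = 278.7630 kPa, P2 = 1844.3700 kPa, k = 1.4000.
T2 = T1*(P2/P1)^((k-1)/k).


(k-1)/k = 0.2857
(P2/P1)^exp = 1.7158
T2 = 434.0380 * 1.7158 = 744.7124 K

744.7124 K


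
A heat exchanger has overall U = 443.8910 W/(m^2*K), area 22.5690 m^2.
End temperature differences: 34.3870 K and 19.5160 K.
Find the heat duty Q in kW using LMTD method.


LMTD = 26.2533 K
Q = 443.8910 * 22.5690 * 26.2533 = 263009.7763 W = 263.0098 kW

263.0098 kW


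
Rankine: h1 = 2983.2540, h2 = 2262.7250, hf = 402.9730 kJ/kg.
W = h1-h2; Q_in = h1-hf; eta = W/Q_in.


W = 720.5290 kJ/kg
Q_in = 2580.2810 kJ/kg
eta = 0.2792 = 27.9244%

eta = 27.9244%


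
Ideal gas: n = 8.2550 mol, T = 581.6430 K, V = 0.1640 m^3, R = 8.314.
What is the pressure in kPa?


P = nRT/V = 8.2550 * 8.314 * 581.6430 / 0.1640
= 39919.3631 / 0.1640 = 243410.7506 Pa = 243.4108 kPa

243.4108 kPa


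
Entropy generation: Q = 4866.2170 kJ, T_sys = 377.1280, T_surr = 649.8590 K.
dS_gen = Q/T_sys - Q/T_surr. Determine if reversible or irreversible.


dS_sys = 4866.2170/377.1280 = 12.9034 kJ/K
dS_surr = -4866.2170/649.8590 = -7.4881 kJ/K
dS_gen = 12.9034 - 7.4881 = 5.4152 kJ/K (irreversible)

dS_gen = 5.4152 kJ/K, irreversible


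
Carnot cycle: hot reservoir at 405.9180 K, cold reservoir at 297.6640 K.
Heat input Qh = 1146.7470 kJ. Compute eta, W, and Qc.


eta = 1 - 297.6640/405.9180 = 0.2667
W = 0.2667 * 1146.7470 = 305.8252 kJ
Qc = 1146.7470 - 305.8252 = 840.9218 kJ

eta = 26.6689%, W = 305.8252 kJ, Qc = 840.9218 kJ


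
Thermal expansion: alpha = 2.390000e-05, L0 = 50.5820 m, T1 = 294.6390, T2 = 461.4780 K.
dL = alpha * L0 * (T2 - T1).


dT = 166.8390 K
dL = 2.390000e-05 * 50.5820 * 166.8390 = 0.201693 m
L_final = 50.783693 m

dL = 0.201693 m


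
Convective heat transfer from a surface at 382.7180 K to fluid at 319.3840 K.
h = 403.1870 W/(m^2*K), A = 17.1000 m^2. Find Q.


dT = 63.3340 K
Q = 403.1870 * 17.1000 * 63.3340 = 436656.1173 W

436656.1173 W


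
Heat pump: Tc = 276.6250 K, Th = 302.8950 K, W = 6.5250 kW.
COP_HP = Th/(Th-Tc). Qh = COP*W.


COP = 302.8950 / 26.2700 = 11.5301
Qh = 11.5301 * 6.5250 = 75.2337 kW

COP = 11.5301, Qh = 75.2337 kW


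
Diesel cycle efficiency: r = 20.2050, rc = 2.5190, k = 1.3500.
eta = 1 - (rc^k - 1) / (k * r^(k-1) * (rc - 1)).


r^(k-1) = 2.8636
rc^k = 3.4806
eta = 0.5776 = 57.7565%

57.7565%


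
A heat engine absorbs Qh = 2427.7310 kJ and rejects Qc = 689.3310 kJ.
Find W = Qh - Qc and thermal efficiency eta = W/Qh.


W = 2427.7310 - 689.3310 = 1738.4000 kJ
eta = 1738.4000 / 2427.7310 = 0.7161 = 71.6060%

W = 1738.4000 kJ, eta = 71.6060%


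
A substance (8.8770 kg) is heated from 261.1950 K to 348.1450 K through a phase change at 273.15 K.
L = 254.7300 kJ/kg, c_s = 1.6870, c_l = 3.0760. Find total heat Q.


Q1 (sensible, solid) = 8.8770 * 1.6870 * 11.9550 = 179.0321 kJ
Q2 (latent) = 8.8770 * 254.7300 = 2261.2382 kJ
Q3 (sensible, liquid) = 8.8770 * 3.0760 * 74.9950 = 2047.7874 kJ
Q_total = 4488.0577 kJ

4488.0577 kJ


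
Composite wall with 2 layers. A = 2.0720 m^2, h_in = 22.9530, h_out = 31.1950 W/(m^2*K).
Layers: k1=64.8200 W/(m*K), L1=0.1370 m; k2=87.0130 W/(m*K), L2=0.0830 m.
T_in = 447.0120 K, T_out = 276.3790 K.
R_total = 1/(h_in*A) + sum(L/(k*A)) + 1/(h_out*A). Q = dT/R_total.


R_conv_in = 1/(22.9530*2.0720) = 0.0210
R_1 = 0.1370/(64.8200*2.0720) = 0.0010
R_2 = 0.0830/(87.0130*2.0720) = 0.0005
R_conv_out = 1/(31.1950*2.0720) = 0.0155
R_total = 0.0380 K/W
Q = 170.6330 / 0.0380 = 4492.9023 W

R_total = 0.0380 K/W, Q = 4492.9023 W


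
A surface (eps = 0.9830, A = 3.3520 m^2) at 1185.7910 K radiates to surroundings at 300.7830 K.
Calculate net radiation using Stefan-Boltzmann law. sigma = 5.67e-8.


T^4 = 1.9771e+12
Tsurr^4 = 8.1849e+09
Q = 0.9830 * 5.67e-8 * 3.3520 * 1.9689e+12 = 367850.6746 W

367850.6746 W


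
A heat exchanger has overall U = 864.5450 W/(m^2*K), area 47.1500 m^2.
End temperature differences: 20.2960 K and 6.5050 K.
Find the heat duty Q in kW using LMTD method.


LMTD = 12.1202 K
Q = 864.5450 * 47.1500 * 12.1202 = 494059.2226 W = 494.0592 kW

494.0592 kW


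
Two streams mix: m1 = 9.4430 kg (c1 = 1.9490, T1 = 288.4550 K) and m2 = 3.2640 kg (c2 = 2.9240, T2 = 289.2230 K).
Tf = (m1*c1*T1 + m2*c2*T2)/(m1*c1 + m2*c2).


num = 8069.1690
den = 27.9483
Tf = 288.7173 K

288.7173 K


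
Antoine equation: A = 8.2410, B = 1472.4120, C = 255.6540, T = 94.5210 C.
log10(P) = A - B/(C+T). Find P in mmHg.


C+T = 350.1750
B/(C+T) = 4.2048
log10(P) = 8.2410 - 4.2048 = 4.0362
P = 10^4.0362 = 10869.5350 mmHg

10869.5350 mmHg


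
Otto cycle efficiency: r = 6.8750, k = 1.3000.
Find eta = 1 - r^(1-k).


r^(k-1) = 1.7831
eta = 1 - 1/1.7831 = 0.4392 = 43.9187%

43.9187%


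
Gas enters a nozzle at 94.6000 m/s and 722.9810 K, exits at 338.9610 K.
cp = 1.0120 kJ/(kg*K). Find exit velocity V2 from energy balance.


dT = 384.0200 K
2*cp*1000*dT = 777256.4800
V1^2 = 8949.1600
V2 = sqrt(786205.6400) = 886.6824 m/s

886.6824 m/s


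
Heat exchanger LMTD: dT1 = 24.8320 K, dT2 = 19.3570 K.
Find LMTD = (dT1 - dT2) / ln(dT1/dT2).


dT1/dT2 = 1.2828
ln(dT1/dT2) = 0.2491
LMTD = 5.4750 / 0.2491 = 21.9810 K

21.9810 K


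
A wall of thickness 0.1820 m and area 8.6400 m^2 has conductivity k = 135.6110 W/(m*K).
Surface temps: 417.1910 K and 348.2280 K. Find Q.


dT = 68.9630 K
Q = 135.6110 * 8.6400 * 68.9630 / 0.1820 = 443969.7892 W

443969.7892 W


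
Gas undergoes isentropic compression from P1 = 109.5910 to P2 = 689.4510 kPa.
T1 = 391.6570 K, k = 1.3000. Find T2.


(k-1)/k = 0.2308
(P2/P1)^exp = 1.5287
T2 = 391.6570 * 1.5287 = 598.7256 K

598.7256 K


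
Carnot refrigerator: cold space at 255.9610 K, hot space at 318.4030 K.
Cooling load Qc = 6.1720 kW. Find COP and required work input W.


COP = 255.9610 / 62.4420 = 4.0992
W = 6.1720 / 4.0992 = 1.5057 kW

COP = 4.0992, W = 1.5057 kW


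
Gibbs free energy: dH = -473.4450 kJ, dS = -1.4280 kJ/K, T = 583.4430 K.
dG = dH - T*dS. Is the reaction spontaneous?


T*dS = 583.4430 * -1.4280 = -833.1566 kJ
dG = -473.4450 + 833.1566 = 359.7116 kJ (non-spontaneous)

dG = 359.7116 kJ, non-spontaneous


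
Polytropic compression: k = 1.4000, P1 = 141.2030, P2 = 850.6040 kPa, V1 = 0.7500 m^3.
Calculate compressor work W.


(k-1)/k = 0.2857
(P2/P1)^exp = 1.6704
W = 3.5000 * 141.2030 * 0.7500 * (1.6704 - 1) = 248.4939 kJ

248.4939 kJ


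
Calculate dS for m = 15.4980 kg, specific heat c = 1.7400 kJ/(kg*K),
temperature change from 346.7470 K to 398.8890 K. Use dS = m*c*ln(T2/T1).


T2/T1 = 1.1504
ln(T2/T1) = 0.1401
dS = 15.4980 * 1.7400 * 0.1401 = 3.7777 kJ/K

3.7777 kJ/K


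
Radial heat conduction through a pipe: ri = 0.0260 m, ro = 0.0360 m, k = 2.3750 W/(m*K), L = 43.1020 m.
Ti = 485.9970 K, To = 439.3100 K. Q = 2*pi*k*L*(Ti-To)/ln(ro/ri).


dT = 46.6870 K
ln(ro/ri) = 0.3254
Q = 2*pi*2.3750*43.1020*46.6870 / 0.3254 = 92276.1420 W

92276.1420 W


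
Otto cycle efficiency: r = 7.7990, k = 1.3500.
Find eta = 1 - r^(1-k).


r^(k-1) = 2.0522
eta = 1 - 1/2.0522 = 0.5127 = 51.2711%

51.2711%


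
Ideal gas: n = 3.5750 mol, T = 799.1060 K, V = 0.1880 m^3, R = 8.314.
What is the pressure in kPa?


P = nRT/V = 3.5750 * 8.314 * 799.1060 / 0.1880
= 23751.4680 / 0.1880 = 126337.5960 Pa = 126.3376 kPa

126.3376 kPa


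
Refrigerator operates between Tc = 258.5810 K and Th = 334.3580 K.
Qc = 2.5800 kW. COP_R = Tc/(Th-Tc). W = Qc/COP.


COP = 258.5810 / 75.7770 = 3.4124
W = 2.5800 / 3.4124 = 0.7561 kW

COP = 3.4124, W = 0.7561 kW


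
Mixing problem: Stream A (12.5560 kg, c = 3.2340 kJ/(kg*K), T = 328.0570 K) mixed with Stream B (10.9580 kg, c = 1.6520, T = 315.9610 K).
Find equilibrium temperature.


num = 19040.8373
den = 58.7087
Tf = 324.3272 K

324.3272 K


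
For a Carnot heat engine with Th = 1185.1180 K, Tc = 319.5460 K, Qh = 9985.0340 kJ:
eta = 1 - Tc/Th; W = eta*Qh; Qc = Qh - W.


eta = 1 - 319.5460/1185.1180 = 0.7304
W = 0.7304 * 9985.0340 = 7292.7471 kJ
Qc = 9985.0340 - 7292.7471 = 2692.2869 kJ

eta = 73.0368%, W = 7292.7471 kJ, Qc = 2692.2869 kJ


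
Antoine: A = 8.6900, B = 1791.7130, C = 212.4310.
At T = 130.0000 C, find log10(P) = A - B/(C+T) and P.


C+T = 342.4310
B/(C+T) = 5.2323
log10(P) = 8.6900 - 5.2323 = 3.4577
P = 10^3.4577 = 2868.5806 mmHg

2868.5806 mmHg


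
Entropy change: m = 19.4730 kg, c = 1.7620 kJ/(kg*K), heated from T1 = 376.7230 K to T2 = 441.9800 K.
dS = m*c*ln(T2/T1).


T2/T1 = 1.1732
ln(T2/T1) = 0.1598
dS = 19.4730 * 1.7620 * 0.1598 = 5.4814 kJ/K

5.4814 kJ/K


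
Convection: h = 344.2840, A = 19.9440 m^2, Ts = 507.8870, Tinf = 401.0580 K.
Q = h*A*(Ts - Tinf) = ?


dT = 106.8290 K
Q = 344.2840 * 19.9440 * 106.8290 = 733530.6559 W

733530.6559 W


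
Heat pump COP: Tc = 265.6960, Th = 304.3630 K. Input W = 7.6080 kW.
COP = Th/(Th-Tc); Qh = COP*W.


COP = 304.3630 / 38.6670 = 7.8714
Qh = 7.8714 * 7.6080 = 59.8855 kW

COP = 7.8714, Qh = 59.8855 kW


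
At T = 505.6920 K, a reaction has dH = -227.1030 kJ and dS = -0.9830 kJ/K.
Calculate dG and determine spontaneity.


T*dS = 505.6920 * -0.9830 = -497.0952 kJ
dG = -227.1030 + 497.0952 = 269.9922 kJ (non-spontaneous)

dG = 269.9922 kJ, non-spontaneous


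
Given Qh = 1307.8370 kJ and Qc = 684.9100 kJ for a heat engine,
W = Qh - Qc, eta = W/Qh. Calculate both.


W = 1307.8370 - 684.9100 = 622.9270 kJ
eta = 622.9270 / 1307.8370 = 0.4763 = 47.6303%

W = 622.9270 kJ, eta = 47.6303%


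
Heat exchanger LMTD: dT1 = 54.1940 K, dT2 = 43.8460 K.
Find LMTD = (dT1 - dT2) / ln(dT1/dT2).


dT1/dT2 = 1.2360
ln(dT1/dT2) = 0.2119
LMTD = 10.3480 / 0.2119 = 48.8374 K

48.8374 K


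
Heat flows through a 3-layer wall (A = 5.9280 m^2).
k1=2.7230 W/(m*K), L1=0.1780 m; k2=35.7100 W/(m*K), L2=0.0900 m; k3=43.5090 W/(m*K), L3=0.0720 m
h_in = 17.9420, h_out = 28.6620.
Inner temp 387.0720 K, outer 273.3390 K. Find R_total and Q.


R_conv_in = 1/(17.9420*5.9280) = 0.0094
R_1 = 0.1780/(2.7230*5.9280) = 0.0110
R_2 = 0.0900/(35.7100*5.9280) = 0.0004
R_3 = 0.0720/(43.5090*5.9280) = 0.0003
R_conv_out = 1/(28.6620*5.9280) = 0.0059
R_total = 0.0270 K/W
Q = 113.7330 / 0.0270 = 4209.3679 W

R_total = 0.0270 K/W, Q = 4209.3679 W


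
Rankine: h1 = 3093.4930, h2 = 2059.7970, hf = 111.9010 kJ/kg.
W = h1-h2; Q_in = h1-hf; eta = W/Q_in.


W = 1033.6960 kJ/kg
Q_in = 2981.5920 kJ/kg
eta = 0.3467 = 34.6693%

eta = 34.6693%


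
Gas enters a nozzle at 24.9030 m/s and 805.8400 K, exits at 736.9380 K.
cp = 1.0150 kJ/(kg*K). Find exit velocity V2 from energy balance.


dT = 68.9020 K
2*cp*1000*dT = 139871.0600
V1^2 = 620.1594
V2 = sqrt(140491.2194) = 374.8216 m/s

374.8216 m/s


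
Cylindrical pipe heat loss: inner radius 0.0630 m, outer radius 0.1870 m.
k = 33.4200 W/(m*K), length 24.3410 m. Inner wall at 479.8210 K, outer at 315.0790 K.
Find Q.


dT = 164.7420 K
ln(ro/ri) = 1.0880
Q = 2*pi*33.4200*24.3410*164.7420 / 1.0880 = 773945.8774 W

773945.8774 W


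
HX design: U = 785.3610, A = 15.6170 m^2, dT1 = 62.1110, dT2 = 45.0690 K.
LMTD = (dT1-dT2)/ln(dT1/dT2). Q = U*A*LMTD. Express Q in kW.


LMTD = 53.1353 K
Q = 785.3610 * 15.6170 * 53.1353 = 651703.4285 W = 651.7034 kW

651.7034 kW


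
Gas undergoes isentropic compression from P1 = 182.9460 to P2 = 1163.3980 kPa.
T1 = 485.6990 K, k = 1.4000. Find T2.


(k-1)/k = 0.2857
(P2/P1)^exp = 1.6965
T2 = 485.6990 * 1.6965 = 823.9704 K

823.9704 K


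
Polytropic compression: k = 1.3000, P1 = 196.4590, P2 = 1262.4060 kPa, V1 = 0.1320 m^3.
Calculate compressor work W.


(k-1)/k = 0.2308
(P2/P1)^exp = 1.5362
W = 4.3333 * 196.4590 * 0.1320 * (1.5362 - 1) = 60.2540 kJ

60.2540 kJ


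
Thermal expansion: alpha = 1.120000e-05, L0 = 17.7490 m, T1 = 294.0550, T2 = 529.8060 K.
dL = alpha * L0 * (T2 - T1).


dT = 235.7510 K
dL = 1.120000e-05 * 17.7490 * 235.7510 = 0.046865 m
L_final = 17.795865 m

dL = 0.046865 m


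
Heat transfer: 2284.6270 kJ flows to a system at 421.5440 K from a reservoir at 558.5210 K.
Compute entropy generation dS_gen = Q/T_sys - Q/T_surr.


dS_sys = 2284.6270/421.5440 = 5.4197 kJ/K
dS_surr = -2284.6270/558.5210 = -4.0905 kJ/K
dS_gen = 5.4197 - 4.0905 = 1.3292 kJ/K (irreversible)

dS_gen = 1.3292 kJ/K, irreversible


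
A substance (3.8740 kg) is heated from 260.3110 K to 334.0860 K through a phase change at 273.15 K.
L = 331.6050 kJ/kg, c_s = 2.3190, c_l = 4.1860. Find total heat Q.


Q1 (sensible, solid) = 3.8740 * 2.3190 * 12.8390 = 115.3431 kJ
Q2 (latent) = 3.8740 * 331.6050 = 1284.6378 kJ
Q3 (sensible, liquid) = 3.8740 * 4.1860 * 60.9360 = 988.1725 kJ
Q_total = 2388.1534 kJ

2388.1534 kJ


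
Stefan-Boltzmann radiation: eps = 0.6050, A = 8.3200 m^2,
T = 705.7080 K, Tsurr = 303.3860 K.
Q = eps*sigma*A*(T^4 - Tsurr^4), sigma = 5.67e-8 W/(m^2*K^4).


T^4 = 2.4803e+11
Tsurr^4 = 8.4719e+09
Q = 0.6050 * 5.67e-8 * 8.3200 * 2.3956e+11 = 68370.4407 W

68370.4407 W


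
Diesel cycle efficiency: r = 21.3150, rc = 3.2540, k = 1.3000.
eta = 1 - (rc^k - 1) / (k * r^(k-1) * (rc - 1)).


r^(k-1) = 2.5038
rc^k = 4.6360
eta = 0.5044 = 50.4413%

50.4413%


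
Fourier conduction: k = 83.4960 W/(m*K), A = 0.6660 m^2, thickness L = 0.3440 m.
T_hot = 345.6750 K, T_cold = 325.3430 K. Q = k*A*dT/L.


dT = 20.3320 K
Q = 83.4960 * 0.6660 * 20.3320 / 0.3440 = 3286.7113 W

3286.7113 W


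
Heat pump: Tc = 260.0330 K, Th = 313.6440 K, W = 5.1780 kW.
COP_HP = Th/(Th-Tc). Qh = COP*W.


COP = 313.6440 / 53.6110 = 5.8504
Qh = 5.8504 * 5.1780 = 30.2932 kW

COP = 5.8504, Qh = 30.2932 kW


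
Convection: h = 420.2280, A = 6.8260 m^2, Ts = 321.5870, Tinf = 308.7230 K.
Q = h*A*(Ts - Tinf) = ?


dT = 12.8640 K
Q = 420.2280 * 6.8260 * 12.8640 = 36900.0795 W

36900.0795 W


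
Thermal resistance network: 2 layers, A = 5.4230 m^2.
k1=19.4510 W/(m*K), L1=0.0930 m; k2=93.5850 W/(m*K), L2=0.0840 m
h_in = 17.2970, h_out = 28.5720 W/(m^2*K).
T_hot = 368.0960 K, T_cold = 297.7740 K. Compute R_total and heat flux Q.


R_conv_in = 1/(17.2970*5.4230) = 0.0107
R_1 = 0.0930/(19.4510*5.4230) = 0.0009
R_2 = 0.0840/(93.5850*5.4230) = 0.0002
R_conv_out = 1/(28.5720*5.4230) = 0.0065
R_total = 0.0182 K/W
Q = 70.3220 / 0.0182 = 3871.9661 W

R_total = 0.0182 K/W, Q = 3871.9661 W


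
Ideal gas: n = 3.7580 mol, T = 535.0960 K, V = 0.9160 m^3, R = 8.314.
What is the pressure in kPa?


P = nRT/V = 3.7580 * 8.314 * 535.0960 / 0.9160
= 16718.5458 / 0.9160 = 18251.6876 Pa = 18.2517 kPa

18.2517 kPa


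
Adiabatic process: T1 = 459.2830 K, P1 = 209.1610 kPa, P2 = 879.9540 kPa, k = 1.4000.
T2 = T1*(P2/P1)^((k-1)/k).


(k-1)/k = 0.2857
(P2/P1)^exp = 1.5076
T2 = 459.2830 * 1.5076 = 692.4049 K

692.4049 K


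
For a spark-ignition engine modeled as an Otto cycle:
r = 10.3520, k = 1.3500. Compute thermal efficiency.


r^(k-1) = 2.2660
eta = 1 - 1/2.2660 = 0.5587 = 55.8692%

55.8692%


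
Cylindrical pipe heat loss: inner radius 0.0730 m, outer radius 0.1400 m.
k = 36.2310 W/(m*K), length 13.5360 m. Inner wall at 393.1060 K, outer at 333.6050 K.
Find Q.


dT = 59.5010 K
ln(ro/ri) = 0.6512
Q = 2*pi*36.2310*13.5360*59.5010 / 0.6512 = 281560.5196 W

281560.5196 W


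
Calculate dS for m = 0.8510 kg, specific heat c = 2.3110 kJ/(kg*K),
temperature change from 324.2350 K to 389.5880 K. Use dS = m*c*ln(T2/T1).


T2/T1 = 1.2016
ln(T2/T1) = 0.1836
dS = 0.8510 * 2.3110 * 0.1836 = 0.3611 kJ/K

0.3611 kJ/K


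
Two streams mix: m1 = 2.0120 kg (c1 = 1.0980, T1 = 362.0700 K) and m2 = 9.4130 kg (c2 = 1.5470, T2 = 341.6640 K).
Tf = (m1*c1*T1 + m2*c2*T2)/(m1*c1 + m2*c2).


num = 5775.1571
den = 16.7711
Tf = 344.3520 K

344.3520 K


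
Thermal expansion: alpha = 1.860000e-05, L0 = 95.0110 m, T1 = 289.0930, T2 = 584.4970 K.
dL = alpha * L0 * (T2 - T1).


dT = 295.4040 K
dL = 1.860000e-05 * 95.0110 * 295.4040 = 0.522039 m
L_final = 95.533039 m

dL = 0.522039 m


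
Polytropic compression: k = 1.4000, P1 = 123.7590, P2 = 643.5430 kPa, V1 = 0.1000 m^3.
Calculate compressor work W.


(k-1)/k = 0.2857
(P2/P1)^exp = 1.6017
W = 3.5000 * 123.7590 * 0.1000 * (1.6017 - 1) = 26.0615 kJ

26.0615 kJ


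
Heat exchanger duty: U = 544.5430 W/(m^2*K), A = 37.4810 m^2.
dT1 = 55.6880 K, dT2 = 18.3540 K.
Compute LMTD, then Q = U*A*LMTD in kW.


LMTD = 33.6367 K
Q = 544.5430 * 37.4810 * 33.6367 = 686526.5074 W = 686.5265 kW

686.5265 kW


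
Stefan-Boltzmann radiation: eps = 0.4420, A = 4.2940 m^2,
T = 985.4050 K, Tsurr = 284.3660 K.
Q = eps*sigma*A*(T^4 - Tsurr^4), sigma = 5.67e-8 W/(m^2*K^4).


T^4 = 9.4289e+11
Tsurr^4 = 6.5390e+09
Q = 0.4420 * 5.67e-8 * 4.2940 * 9.3635e+11 = 100763.6880 W

100763.6880 W


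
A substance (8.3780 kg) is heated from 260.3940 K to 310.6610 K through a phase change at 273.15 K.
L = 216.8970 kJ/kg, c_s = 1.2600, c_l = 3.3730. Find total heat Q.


Q1 (sensible, solid) = 8.3780 * 1.2600 * 12.7560 = 134.6559 kJ
Q2 (latent) = 8.3780 * 216.8970 = 1817.1631 kJ
Q3 (sensible, liquid) = 8.3780 * 3.3730 * 37.5110 = 1060.0231 kJ
Q_total = 3011.8421 kJ

3011.8421 kJ


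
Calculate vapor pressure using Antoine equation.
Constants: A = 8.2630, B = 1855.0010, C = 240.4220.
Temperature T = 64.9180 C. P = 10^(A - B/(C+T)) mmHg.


C+T = 305.3400
B/(C+T) = 6.0752
log10(P) = 8.2630 - 6.0752 = 2.1878
P = 10^2.1878 = 154.0997 mmHg

154.0997 mmHg


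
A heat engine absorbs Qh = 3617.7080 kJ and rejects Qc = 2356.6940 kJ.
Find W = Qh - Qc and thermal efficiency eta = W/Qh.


W = 3617.7080 - 2356.6940 = 1261.0140 kJ
eta = 1261.0140 / 3617.7080 = 0.3486 = 34.8567%

W = 1261.0140 kJ, eta = 34.8567%


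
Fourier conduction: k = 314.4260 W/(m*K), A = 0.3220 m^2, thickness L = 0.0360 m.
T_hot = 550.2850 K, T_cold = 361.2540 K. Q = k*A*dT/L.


dT = 189.0310 K
Q = 314.4260 * 0.3220 * 189.0310 / 0.0360 = 531624.3363 W

531624.3363 W


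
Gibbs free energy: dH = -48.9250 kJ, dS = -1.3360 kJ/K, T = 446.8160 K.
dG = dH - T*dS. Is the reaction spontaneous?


T*dS = 446.8160 * -1.3360 = -596.9462 kJ
dG = -48.9250 + 596.9462 = 548.0212 kJ (non-spontaneous)

dG = 548.0212 kJ, non-spontaneous


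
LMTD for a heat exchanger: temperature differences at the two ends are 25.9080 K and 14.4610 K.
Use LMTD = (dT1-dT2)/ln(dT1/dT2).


dT1/dT2 = 1.7916
ln(dT1/dT2) = 0.5831
LMTD = 11.4470 / 0.5831 = 19.6314 K

19.6314 K


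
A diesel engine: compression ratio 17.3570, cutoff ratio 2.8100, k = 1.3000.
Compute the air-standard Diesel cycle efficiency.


r^(k-1) = 2.3542
rc^k = 3.8311
eta = 0.4889 = 48.8926%

48.8926%


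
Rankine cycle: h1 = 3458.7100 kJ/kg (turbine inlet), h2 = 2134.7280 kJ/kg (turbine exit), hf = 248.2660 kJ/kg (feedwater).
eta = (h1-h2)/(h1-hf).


W = 1323.9820 kJ/kg
Q_in = 3210.4440 kJ/kg
eta = 0.4124 = 41.2398%

eta = 41.2398%


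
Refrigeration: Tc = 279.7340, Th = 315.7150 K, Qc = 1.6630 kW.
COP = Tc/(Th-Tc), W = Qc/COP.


COP = 279.7340 / 35.9810 = 7.7745
W = 1.6630 / 7.7745 = 0.2139 kW

COP = 7.7745, W = 0.2139 kW


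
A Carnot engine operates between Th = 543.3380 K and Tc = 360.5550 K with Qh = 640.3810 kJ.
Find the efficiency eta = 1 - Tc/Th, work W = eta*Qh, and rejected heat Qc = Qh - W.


eta = 1 - 360.5550/543.3380 = 0.3364
W = 0.3364 * 640.3810 = 215.4290 kJ
Qc = 640.3810 - 215.4290 = 424.9520 kJ

eta = 33.6408%, W = 215.4290 kJ, Qc = 424.9520 kJ


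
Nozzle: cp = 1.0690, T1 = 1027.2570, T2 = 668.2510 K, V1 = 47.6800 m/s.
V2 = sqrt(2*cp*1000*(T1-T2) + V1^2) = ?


dT = 359.0060 K
2*cp*1000*dT = 767554.8280
V1^2 = 2273.3824
V2 = sqrt(769828.2104) = 877.3985 m/s

877.3985 m/s


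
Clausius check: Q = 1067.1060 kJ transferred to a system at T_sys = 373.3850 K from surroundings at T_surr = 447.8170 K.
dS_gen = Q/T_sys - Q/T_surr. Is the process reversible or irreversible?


dS_sys = 1067.1060/373.3850 = 2.8579 kJ/K
dS_surr = -1067.1060/447.8170 = -2.3829 kJ/K
dS_gen = 2.8579 - 2.3829 = 0.4750 kJ/K (irreversible)

dS_gen = 0.4750 kJ/K, irreversible


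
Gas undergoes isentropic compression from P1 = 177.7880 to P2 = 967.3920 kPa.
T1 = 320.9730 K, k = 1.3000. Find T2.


(k-1)/k = 0.2308
(P2/P1)^exp = 1.4783
T2 = 320.9730 * 1.4783 = 474.5101 K

474.5101 K


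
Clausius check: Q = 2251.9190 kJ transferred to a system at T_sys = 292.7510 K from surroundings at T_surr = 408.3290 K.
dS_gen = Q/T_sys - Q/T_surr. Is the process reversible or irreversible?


dS_sys = 2251.9190/292.7510 = 7.6923 kJ/K
dS_surr = -2251.9190/408.3290 = -5.5150 kJ/K
dS_gen = 7.6923 - 5.5150 = 2.1773 kJ/K (irreversible)

dS_gen = 2.1773 kJ/K, irreversible


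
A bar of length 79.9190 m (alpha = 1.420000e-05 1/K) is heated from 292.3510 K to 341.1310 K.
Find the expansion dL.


dT = 48.7800 K
dL = 1.420000e-05 * 79.9190 * 48.7800 = 0.055358 m
L_final = 79.974358 m

dL = 0.055358 m


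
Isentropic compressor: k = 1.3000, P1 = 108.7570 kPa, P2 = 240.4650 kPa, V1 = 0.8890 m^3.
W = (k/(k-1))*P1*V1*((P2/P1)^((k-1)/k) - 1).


(k-1)/k = 0.2308
(P2/P1)^exp = 1.2009
W = 4.3333 * 108.7570 * 0.8890 * (1.2009 - 1) = 84.1881 kJ

84.1881 kJ


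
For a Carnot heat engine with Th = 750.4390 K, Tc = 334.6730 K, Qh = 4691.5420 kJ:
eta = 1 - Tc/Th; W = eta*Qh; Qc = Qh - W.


eta = 1 - 334.6730/750.4390 = 0.5540
W = 0.5540 * 4691.5420 = 2599.2568 kJ
Qc = 4691.5420 - 2599.2568 = 2092.2852 kJ

eta = 55.4030%, W = 2599.2568 kJ, Qc = 2092.2852 kJ


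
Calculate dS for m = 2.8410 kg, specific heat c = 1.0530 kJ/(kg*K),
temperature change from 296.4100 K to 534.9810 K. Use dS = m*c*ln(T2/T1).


T2/T1 = 1.8049
ln(T2/T1) = 0.5905
dS = 2.8410 * 1.0530 * 0.5905 = 1.7665 kJ/K

1.7665 kJ/K


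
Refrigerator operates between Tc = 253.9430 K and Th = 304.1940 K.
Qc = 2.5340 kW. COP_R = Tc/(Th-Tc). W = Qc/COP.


COP = 253.9430 / 50.2510 = 5.0535
W = 2.5340 / 5.0535 = 0.5014 kW

COP = 5.0535, W = 0.5014 kW


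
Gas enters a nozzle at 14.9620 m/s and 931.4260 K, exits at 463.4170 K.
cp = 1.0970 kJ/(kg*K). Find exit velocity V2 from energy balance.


dT = 468.0090 K
2*cp*1000*dT = 1026811.7460
V1^2 = 223.8614
V2 = sqrt(1027035.6074) = 1013.4277 m/s

1013.4277 m/s


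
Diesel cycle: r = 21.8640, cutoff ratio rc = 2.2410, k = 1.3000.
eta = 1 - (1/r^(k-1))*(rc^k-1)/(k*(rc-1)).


r^(k-1) = 2.5230
rc^k = 2.8548
eta = 0.5443 = 54.4319%

54.4319%


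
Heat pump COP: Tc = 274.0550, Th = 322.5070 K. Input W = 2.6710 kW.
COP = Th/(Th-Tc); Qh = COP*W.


COP = 322.5070 / 48.4520 = 6.6562
Qh = 6.6562 * 2.6710 = 17.7788 kW

COP = 6.6562, Qh = 17.7788 kW


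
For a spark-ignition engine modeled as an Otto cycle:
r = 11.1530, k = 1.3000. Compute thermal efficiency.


r^(k-1) = 2.0617
eta = 1 - 1/2.0617 = 0.5150 = 51.4954%

51.4954%


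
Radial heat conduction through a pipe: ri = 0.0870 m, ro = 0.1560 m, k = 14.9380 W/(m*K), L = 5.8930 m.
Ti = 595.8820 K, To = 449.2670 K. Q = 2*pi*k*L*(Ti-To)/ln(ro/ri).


dT = 146.6150 K
ln(ro/ri) = 0.5839
Q = 2*pi*14.9380*5.8930*146.6150 / 0.5839 = 138871.4841 W

138871.4841 W


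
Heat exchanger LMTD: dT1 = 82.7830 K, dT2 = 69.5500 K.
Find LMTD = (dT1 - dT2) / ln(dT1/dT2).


dT1/dT2 = 1.1903
ln(dT1/dT2) = 0.1742
LMTD = 13.2330 / 0.1742 = 75.9745 K

75.9745 K


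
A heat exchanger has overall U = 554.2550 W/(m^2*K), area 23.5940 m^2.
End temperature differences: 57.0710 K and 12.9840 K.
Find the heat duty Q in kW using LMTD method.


LMTD = 29.7769 K
Q = 554.2550 * 23.5940 * 29.7769 = 389394.9985 W = 389.3950 kW

389.3950 kW


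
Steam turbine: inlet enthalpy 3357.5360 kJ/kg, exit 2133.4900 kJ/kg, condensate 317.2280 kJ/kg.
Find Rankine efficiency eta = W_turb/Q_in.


W = 1224.0460 kJ/kg
Q_in = 3040.3080 kJ/kg
eta = 0.4026 = 40.2606%

eta = 40.2606%


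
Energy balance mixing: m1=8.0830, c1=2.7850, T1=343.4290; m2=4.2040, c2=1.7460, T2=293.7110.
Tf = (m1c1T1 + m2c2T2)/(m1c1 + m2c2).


num = 9886.8762
den = 29.8513
Tf = 331.2038 K

331.2038 K


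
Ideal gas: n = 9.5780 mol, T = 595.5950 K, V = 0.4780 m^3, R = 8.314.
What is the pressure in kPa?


P = nRT/V = 9.5780 * 8.314 * 595.5950 / 0.4780
= 47428.1185 / 0.4780 = 99222.0052 Pa = 99.2220 kPa

99.2220 kPa


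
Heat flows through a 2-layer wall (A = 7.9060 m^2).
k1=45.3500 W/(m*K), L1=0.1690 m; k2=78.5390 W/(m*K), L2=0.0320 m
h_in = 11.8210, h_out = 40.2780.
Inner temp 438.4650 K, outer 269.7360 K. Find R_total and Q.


R_conv_in = 1/(11.8210*7.9060) = 0.0107
R_1 = 0.1690/(45.3500*7.9060) = 0.0005
R_2 = 0.0320/(78.5390*7.9060) = 5.1536e-05
R_conv_out = 1/(40.2780*7.9060) = 0.0031
R_total = 0.0144 K/W
Q = 168.7290 / 0.0144 = 11747.1870 W

R_total = 0.0144 K/W, Q = 11747.1870 W


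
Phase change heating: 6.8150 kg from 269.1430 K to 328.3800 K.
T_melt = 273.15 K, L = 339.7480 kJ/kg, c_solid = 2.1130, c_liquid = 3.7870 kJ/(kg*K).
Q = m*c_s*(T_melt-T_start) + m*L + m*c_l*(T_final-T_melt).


Q1 (sensible, solid) = 6.8150 * 2.1130 * 4.0070 = 57.7012 kJ
Q2 (latent) = 6.8150 * 339.7480 = 2315.3826 kJ
Q3 (sensible, liquid) = 6.8150 * 3.7870 * 55.2300 = 1425.3982 kJ
Q_total = 3798.4820 kJ

3798.4820 kJ


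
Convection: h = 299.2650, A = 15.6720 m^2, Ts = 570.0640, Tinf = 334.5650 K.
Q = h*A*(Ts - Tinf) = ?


dT = 235.4990 K
Q = 299.2650 * 15.6720 * 235.4990 = 1104509.4043 W

1104509.4043 W


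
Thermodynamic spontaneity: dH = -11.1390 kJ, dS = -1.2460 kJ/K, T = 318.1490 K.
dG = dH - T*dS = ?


T*dS = 318.1490 * -1.2460 = -396.4137 kJ
dG = -11.1390 + 396.4137 = 385.2747 kJ (non-spontaneous)

dG = 385.2747 kJ, non-spontaneous


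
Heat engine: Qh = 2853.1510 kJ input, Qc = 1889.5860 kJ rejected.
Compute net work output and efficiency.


W = 2853.1510 - 1889.5860 = 963.5650 kJ
eta = 963.5650 / 2853.1510 = 0.3377 = 33.7720%

W = 963.5650 kJ, eta = 33.7720%


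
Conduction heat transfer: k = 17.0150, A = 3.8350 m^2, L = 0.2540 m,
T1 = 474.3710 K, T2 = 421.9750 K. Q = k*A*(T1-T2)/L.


dT = 52.3960 K
Q = 17.0150 * 3.8350 * 52.3960 / 0.2540 = 13460.5169 W

13460.5169 W


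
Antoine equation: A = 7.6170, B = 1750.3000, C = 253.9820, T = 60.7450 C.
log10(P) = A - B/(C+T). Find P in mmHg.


C+T = 314.7270
B/(C+T) = 5.5613
log10(P) = 7.6170 - 5.5613 = 2.0557
P = 10^2.0557 = 113.6769 mmHg

113.6769 mmHg


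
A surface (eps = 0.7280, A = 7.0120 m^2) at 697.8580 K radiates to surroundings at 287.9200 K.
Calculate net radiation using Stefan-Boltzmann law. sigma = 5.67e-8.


T^4 = 2.3717e+11
Tsurr^4 = 6.8721e+09
Q = 0.7280 * 5.67e-8 * 7.0120 * 2.3030e+11 = 66658.4380 W

66658.4380 W


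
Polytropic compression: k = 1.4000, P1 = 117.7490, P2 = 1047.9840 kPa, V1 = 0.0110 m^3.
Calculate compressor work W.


(k-1)/k = 0.2857
(P2/P1)^exp = 1.8675
W = 3.5000 * 117.7490 * 0.0110 * (1.8675 - 1) = 3.9326 kJ

3.9326 kJ


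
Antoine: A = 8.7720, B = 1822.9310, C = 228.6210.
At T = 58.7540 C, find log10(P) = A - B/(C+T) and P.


C+T = 287.3750
B/(C+T) = 6.3434
log10(P) = 8.7720 - 6.3434 = 2.4286
P = 10^2.4286 = 268.2949 mmHg

268.2949 mmHg


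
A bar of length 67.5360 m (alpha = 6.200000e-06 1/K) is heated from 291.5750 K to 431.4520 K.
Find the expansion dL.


dT = 139.8770 K
dL = 6.200000e-06 * 67.5360 * 139.8770 = 0.058570 m
L_final = 67.594570 m

dL = 0.058570 m


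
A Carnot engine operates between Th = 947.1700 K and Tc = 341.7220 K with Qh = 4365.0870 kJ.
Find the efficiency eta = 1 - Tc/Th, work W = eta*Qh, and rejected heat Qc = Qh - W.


eta = 1 - 341.7220/947.1700 = 0.6392
W = 0.6392 * 4365.0870 = 2790.2417 kJ
Qc = 4365.0870 - 2790.2417 = 1574.8453 kJ

eta = 63.9218%, W = 2790.2417 kJ, Qc = 1574.8453 kJ


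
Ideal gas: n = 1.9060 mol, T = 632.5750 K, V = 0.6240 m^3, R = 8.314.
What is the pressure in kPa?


P = nRT/V = 1.9060 * 8.314 * 632.5750 / 0.6240
= 10024.0896 / 0.6240 = 16064.2462 Pa = 16.0642 kPa

16.0642 kPa


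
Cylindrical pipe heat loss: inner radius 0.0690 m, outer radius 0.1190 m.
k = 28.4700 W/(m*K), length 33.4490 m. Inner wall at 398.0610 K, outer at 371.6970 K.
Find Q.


dT = 26.3640 K
ln(ro/ri) = 0.5450
Q = 2*pi*28.4700*33.4490*26.3640 / 0.5450 = 289435.4599 W

289435.4599 W


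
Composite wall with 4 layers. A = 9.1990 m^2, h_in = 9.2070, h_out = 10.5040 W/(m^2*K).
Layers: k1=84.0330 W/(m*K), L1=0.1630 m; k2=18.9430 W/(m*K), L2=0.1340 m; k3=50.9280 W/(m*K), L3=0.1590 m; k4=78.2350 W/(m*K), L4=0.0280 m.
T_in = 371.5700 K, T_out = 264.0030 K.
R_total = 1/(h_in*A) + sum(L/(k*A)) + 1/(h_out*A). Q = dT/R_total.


R_conv_in = 1/(9.2070*9.1990) = 0.0118
R_1 = 0.1630/(84.0330*9.1990) = 0.0002
R_2 = 0.1340/(18.9430*9.1990) = 0.0008
R_3 = 0.1590/(50.9280*9.1990) = 0.0003
R_4 = 0.0280/(78.2350*9.1990) = 3.8906e-05
R_conv_out = 1/(10.5040*9.1990) = 0.0103
R_total = 0.0235 K/W
Q = 107.5670 / 0.0235 = 4574.5289 W

R_total = 0.0235 K/W, Q = 4574.5289 W


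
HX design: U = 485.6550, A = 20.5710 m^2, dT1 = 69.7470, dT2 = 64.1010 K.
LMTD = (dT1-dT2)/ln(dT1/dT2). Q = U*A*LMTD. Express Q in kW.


LMTD = 66.8843 K
Q = 485.6550 * 20.5710 * 66.8843 = 668201.3903 W = 668.2014 kW

668.2014 kW


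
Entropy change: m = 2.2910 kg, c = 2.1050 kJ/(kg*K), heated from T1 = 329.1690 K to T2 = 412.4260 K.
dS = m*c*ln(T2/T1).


T2/T1 = 1.2529
ln(T2/T1) = 0.2255
dS = 2.2910 * 2.1050 * 0.2255 = 1.0874 kJ/K

1.0874 kJ/K
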